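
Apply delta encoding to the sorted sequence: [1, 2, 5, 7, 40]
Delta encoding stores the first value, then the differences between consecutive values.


First value: 1
Deltas:
  2 - 1 = 1
  5 - 2 = 3
  7 - 5 = 2
  40 - 7 = 33


Delta encoded: [1, 1, 3, 2, 33]


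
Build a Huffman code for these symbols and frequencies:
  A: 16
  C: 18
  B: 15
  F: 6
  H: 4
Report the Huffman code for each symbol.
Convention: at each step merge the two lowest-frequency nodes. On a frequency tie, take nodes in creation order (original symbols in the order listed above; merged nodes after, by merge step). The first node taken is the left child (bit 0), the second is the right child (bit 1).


Huffman tree construction:
Step 1: Merge H(4) + F(6) = 10
Step 2: Merge (H+F)(10) + B(15) = 25
Step 3: Merge A(16) + C(18) = 34
Step 4: Merge ((H+F)+B)(25) + (A+C)(34) = 59
Read each symbol's code off the tree from the root (left child = 0, right child = 1).

Codes:
  A: 10 (length 2)
  C: 11 (length 2)
  B: 01 (length 2)
  F: 001 (length 3)
  H: 000 (length 3)
Average code length: 128/59 = 2.1695 bits/symbol


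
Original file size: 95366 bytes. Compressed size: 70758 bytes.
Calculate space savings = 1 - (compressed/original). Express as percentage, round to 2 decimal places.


ratio = compressed/original = 70758/95366 = 0.741963
savings = 1 - ratio = 1 - 0.741963 = 0.258037
as a percentage: 0.258037 * 100 = 25.8%

Space savings = 1 - 70758/95366 = 25.8%


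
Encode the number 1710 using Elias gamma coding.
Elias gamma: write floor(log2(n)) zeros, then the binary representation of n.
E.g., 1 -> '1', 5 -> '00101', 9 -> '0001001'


num_bits = floor(log2(1710)) + 1 = 11
leading_zeros = num_bits - 1 = 10
binary(1710) = 11010101110

Elias gamma(1710) = '0000000000' + '11010101110' = 000000000011010101110 (21 bits)


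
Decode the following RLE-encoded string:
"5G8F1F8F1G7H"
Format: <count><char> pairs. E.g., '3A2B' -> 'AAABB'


Expanding each <count><char> pair:
  5G -> 'GGGGG'
  8F -> 'FFFFFFFF'
  1F -> 'F'
  8F -> 'FFFFFFFF'
  1G -> 'G'
  7H -> 'HHHHHHH'

Decoded = GGGGGFFFFFFFFFFFFFFFFFGHHHHHHH


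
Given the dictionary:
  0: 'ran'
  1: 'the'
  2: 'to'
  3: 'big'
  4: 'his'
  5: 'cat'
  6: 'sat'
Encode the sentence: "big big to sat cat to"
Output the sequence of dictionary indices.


Look up each word in the dictionary:
  'big' -> 3
  'big' -> 3
  'to' -> 2
  'sat' -> 6
  'cat' -> 5
  'to' -> 2

Encoded: [3, 3, 2, 6, 5, 2]


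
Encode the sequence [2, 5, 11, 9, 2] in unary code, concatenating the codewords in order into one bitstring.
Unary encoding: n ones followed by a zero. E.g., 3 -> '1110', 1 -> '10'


Encode each number as n ones followed by a terminating 0:
  2 -> 110 (3 bits)
  5 -> 111110 (6 bits)
  11 -> 111111111110 (12 bits)
  9 -> 1111111110 (10 bits)
  2 -> 110 (3 bits)
Total length = 3 + 6 + 12 + 10 + 3 = 34 bits.

Unary([2, 5, 11, 9, 2]) = 1101111101111111111101111111110110 (34 bits)


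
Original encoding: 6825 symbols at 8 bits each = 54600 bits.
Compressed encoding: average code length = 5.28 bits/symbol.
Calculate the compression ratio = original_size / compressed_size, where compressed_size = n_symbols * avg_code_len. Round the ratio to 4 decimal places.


original_size = n_symbols * orig_bits = 6825 * 8 = 54600 bits
compressed_size = n_symbols * avg_code_len = 6825 * 5.28 = 36036.0 bits
ratio = original_size / compressed_size = 54600 / 36036.0 = 1.5152

Compression ratio = 1.5152


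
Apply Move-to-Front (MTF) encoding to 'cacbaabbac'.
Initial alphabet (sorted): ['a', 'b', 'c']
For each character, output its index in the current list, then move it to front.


MTF encoding:
'c': index 2 in ['a', 'b', 'c'] -> ['c', 'a', 'b']
'a': index 1 in ['c', 'a', 'b'] -> ['a', 'c', 'b']
'c': index 1 in ['a', 'c', 'b'] -> ['c', 'a', 'b']
'b': index 2 in ['c', 'a', 'b'] -> ['b', 'c', 'a']
'a': index 2 in ['b', 'c', 'a'] -> ['a', 'b', 'c']
'a': index 0 in ['a', 'b', 'c'] -> ['a', 'b', 'c']
'b': index 1 in ['a', 'b', 'c'] -> ['b', 'a', 'c']
'b': index 0 in ['b', 'a', 'c'] -> ['b', 'a', 'c']
'a': index 1 in ['b', 'a', 'c'] -> ['a', 'b', 'c']
'c': index 2 in ['a', 'b', 'c'] -> ['c', 'a', 'b']


Output: [2, 1, 1, 2, 2, 0, 1, 0, 1, 2]


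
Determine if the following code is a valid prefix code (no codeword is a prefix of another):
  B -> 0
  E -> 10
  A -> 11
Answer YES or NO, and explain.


Checking each pair (does one codeword prefix another?):
  B='0' vs E='10': no prefix
  B='0' vs A='11': no prefix
  E='10' vs B='0': no prefix
  E='10' vs A='11': no prefix
  A='11' vs B='0': no prefix
  A='11' vs E='10': no prefix
No violation found over all pairs.

YES -- this is a valid prefix code. No codeword is a prefix of any other codeword.


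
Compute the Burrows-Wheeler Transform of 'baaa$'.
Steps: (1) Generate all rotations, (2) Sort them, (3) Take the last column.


Rotations (sorted):
  0: $baaa -> last char: a
  1: a$baa -> last char: a
  2: aa$ba -> last char: a
  3: aaa$b -> last char: b
  4: baaa$ -> last char: $


BWT = aaab$


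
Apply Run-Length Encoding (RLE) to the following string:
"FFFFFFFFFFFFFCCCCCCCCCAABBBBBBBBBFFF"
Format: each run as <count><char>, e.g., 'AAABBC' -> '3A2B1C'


Scanning runs left to right:
  i=0: run of 'F' x 13 -> '13F'
  i=13: run of 'C' x 9 -> '9C'
  i=22: run of 'A' x 2 -> '2A'
  i=24: run of 'B' x 9 -> '9B'
  i=33: run of 'F' x 3 -> '3F'

RLE = 13F9C2A9B3F


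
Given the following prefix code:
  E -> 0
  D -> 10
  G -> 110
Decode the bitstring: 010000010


Decoding step by step:
Bits 0 -> E
Bits 10 -> D
Bits 0 -> E
Bits 0 -> E
Bits 0 -> E
Bits 0 -> E
Bits 10 -> D


Decoded message: EDEEEED


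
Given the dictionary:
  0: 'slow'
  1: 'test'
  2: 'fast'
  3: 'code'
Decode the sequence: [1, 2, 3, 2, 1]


Look up each index in the dictionary:
  1 -> 'test'
  2 -> 'fast'
  3 -> 'code'
  2 -> 'fast'
  1 -> 'test'

Decoded: "test fast code fast test"


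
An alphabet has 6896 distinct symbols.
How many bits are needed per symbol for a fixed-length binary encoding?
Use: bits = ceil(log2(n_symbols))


log2(6896) = 12.7515
Bracket: 2^12 = 4096 < 6896 <= 2^13 = 8192
So ceil(log2(6896)) = 13

bits = ceil(log2(6896)) = ceil(12.7515) = 13 bits


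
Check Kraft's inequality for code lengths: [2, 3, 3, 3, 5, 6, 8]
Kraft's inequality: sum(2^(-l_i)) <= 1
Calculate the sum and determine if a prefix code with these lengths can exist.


Sum = 2^(-2) + 2^(-3) + 2^(-3) + 2^(-3) + 2^(-5) + 2^(-6) + 2^(-8)
    = 0.25 + 0.125 + 0.125 + 0.125 + 0.03125 + 0.015625 + 0.00390625
    = 173/256 = 0.67578125
Since 0.67578125 <= 1, Kraft's inequality IS satisfied.
A prefix code with these lengths CAN exist.

Kraft sum = 0.67578125. Satisfied.


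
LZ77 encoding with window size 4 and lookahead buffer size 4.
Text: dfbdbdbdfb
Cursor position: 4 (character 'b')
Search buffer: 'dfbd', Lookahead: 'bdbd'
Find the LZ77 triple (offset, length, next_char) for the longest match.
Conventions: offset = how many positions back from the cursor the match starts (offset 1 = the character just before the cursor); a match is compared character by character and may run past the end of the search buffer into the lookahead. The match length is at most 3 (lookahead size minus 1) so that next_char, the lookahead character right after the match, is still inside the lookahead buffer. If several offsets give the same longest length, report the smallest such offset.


Try each offset into the search buffer:
  offset=1 (pos 3, char 'd'): match length 0
  offset=2 (pos 2, char 'b'): match length 3
  offset=3 (pos 1, char 'f'): match length 0
  offset=4 (pos 0, char 'd'): match length 0
Longest match has length 3 at offset 2.
next_char = character at position 4 + 3 = 7 -> 'd'

Best match: offset=2, length=3 (matching 'bdb' starting at position 2)
LZ77 triple: (2, 3, 'd')


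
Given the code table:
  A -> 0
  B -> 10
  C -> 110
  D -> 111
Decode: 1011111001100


Decoding:
10 -> B
111 -> D
110 -> C
0 -> A
110 -> C
0 -> A


Result: BDCACA


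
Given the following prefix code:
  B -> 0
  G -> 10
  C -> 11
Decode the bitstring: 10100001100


Decoding step by step:
Bits 10 -> G
Bits 10 -> G
Bits 0 -> B
Bits 0 -> B
Bits 0 -> B
Bits 11 -> C
Bits 0 -> B
Bits 0 -> B


Decoded message: GGBBBCBB


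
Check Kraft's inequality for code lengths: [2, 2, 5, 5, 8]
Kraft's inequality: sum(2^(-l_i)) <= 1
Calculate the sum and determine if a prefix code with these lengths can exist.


Sum = 2^(-2) + 2^(-2) + 2^(-5) + 2^(-5) + 2^(-8)
    = 0.25 + 0.25 + 0.03125 + 0.03125 + 0.00390625
    = 145/256 = 0.56640625
Since 0.56640625 <= 1, Kraft's inequality IS satisfied.
A prefix code with these lengths CAN exist.

Kraft sum = 0.56640625. Satisfied.


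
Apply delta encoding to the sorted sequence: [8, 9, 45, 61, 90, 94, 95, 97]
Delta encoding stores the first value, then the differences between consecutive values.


First value: 8
Deltas:
  9 - 8 = 1
  45 - 9 = 36
  61 - 45 = 16
  90 - 61 = 29
  94 - 90 = 4
  95 - 94 = 1
  97 - 95 = 2


Delta encoded: [8, 1, 36, 16, 29, 4, 1, 2]


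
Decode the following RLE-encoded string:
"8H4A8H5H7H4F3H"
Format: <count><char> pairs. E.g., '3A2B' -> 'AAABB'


Expanding each <count><char> pair:
  8H -> 'HHHHHHHH'
  4A -> 'AAAA'
  8H -> 'HHHHHHHH'
  5H -> 'HHHHH'
  7H -> 'HHHHHHH'
  4F -> 'FFFF'
  3H -> 'HHH'

Decoded = HHHHHHHHAAAAHHHHHHHHHHHHHHHHHHHHFFFFHHH


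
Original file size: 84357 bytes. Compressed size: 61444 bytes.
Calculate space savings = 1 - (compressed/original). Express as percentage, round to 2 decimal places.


ratio = compressed/original = 61444/84357 = 0.728381
savings = 1 - ratio = 1 - 0.728381 = 0.271619
as a percentage: 0.271619 * 100 = 27.16%

Space savings = 1 - 61444/84357 = 27.16%


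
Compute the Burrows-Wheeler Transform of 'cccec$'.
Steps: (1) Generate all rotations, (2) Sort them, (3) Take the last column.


Rotations (sorted):
  0: $cccec -> last char: c
  1: c$ccce -> last char: e
  2: cccec$ -> last char: $
  3: ccec$c -> last char: c
  4: cec$cc -> last char: c
  5: ec$ccc -> last char: c


BWT = ce$ccc


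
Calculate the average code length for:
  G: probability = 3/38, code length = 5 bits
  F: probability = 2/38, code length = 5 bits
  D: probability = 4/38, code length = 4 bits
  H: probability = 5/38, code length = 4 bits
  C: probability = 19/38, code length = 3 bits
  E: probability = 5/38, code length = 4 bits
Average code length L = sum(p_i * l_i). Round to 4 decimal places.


Weighted contributions p_i * l_i:
  G: (3/38) * 5 = 15/38
  F: (2/38) * 5 = 10/38
  D: (4/38) * 4 = 16/38
  H: (5/38) * 4 = 20/38
  C: (19/38) * 3 = 57/38
  E: (5/38) * 4 = 20/38
Sum = (15 + 10 + 16 + 20 + 57 + 20)/38 = 138/38

L = 138/38 = 3.6316 bits/symbol


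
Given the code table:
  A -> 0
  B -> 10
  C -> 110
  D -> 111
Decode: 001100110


Decoding:
0 -> A
0 -> A
110 -> C
0 -> A
110 -> C


Result: AACAC


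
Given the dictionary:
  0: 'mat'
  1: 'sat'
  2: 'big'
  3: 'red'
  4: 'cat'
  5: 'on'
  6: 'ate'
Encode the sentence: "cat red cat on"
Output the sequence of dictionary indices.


Look up each word in the dictionary:
  'cat' -> 4
  'red' -> 3
  'cat' -> 4
  'on' -> 5

Encoded: [4, 3, 4, 5]


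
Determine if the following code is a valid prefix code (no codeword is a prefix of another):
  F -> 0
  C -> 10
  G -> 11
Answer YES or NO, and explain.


Checking each pair (does one codeword prefix another?):
  F='0' vs C='10': no prefix
  F='0' vs G='11': no prefix
  C='10' vs F='0': no prefix
  C='10' vs G='11': no prefix
  G='11' vs F='0': no prefix
  G='11' vs C='10': no prefix
No violation found over all pairs.

YES -- this is a valid prefix code. No codeword is a prefix of any other codeword.


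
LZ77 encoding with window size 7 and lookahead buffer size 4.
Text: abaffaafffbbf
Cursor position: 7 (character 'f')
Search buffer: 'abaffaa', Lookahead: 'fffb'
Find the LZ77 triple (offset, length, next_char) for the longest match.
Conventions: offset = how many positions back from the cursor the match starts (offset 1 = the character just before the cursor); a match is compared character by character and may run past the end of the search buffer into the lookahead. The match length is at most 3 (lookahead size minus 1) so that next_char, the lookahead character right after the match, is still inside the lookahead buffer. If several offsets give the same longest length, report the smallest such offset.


Try each offset into the search buffer:
  offset=1 (pos 6, char 'a'): match length 0
  offset=2 (pos 5, char 'a'): match length 0
  offset=3 (pos 4, char 'f'): match length 1
  offset=4 (pos 3, char 'f'): match length 2
  offset=5 (pos 2, char 'a'): match length 0
  offset=6 (pos 1, char 'b'): match length 0
  offset=7 (pos 0, char 'a'): match length 0
Longest match has length 2 at offset 4.
next_char = character at position 7 + 2 = 9 -> 'f'

Best match: offset=4, length=2 (matching 'ff' starting at position 3)
LZ77 triple: (4, 2, 'f')


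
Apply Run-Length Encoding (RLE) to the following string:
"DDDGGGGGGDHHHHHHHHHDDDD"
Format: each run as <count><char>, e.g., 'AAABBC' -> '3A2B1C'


Scanning runs left to right:
  i=0: run of 'D' x 3 -> '3D'
  i=3: run of 'G' x 6 -> '6G'
  i=9: run of 'D' x 1 -> '1D'
  i=10: run of 'H' x 9 -> '9H'
  i=19: run of 'D' x 4 -> '4D'

RLE = 3D6G1D9H4D


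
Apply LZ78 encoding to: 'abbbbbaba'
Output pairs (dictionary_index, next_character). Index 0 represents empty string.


LZ78 encoding steps:
Dictionary: {0: ''}
Step 1: w='' (idx 0), next='a' -> output (0, 'a'), add 'a' as idx 1
Step 2: w='' (idx 0), next='b' -> output (0, 'b'), add 'b' as idx 2
Step 3: w='b' (idx 2), next='b' -> output (2, 'b'), add 'bb' as idx 3
Step 4: w='bb' (idx 3), next='a' -> output (3, 'a'), add 'bba' as idx 4
Step 5: w='b' (idx 2), next='a' -> output (2, 'a'), add 'ba' as idx 5


Encoded: [(0, 'a'), (0, 'b'), (2, 'b'), (3, 'a'), (2, 'a')]


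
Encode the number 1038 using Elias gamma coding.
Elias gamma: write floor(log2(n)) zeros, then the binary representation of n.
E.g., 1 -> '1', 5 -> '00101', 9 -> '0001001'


num_bits = floor(log2(1038)) + 1 = 11
leading_zeros = num_bits - 1 = 10
binary(1038) = 10000001110

Elias gamma(1038) = '0000000000' + '10000001110' = 000000000010000001110 (21 bits)


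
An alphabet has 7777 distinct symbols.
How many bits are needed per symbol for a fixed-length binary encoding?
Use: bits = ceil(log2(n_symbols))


log2(7777) = 12.925
Bracket: 2^12 = 4096 < 7777 <= 2^13 = 8192
So ceil(log2(7777)) = 13

bits = ceil(log2(7777)) = ceil(12.925) = 13 bits


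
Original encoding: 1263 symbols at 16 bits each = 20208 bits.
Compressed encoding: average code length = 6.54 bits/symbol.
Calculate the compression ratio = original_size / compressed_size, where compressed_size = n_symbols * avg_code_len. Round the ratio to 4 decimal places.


original_size = n_symbols * orig_bits = 1263 * 16 = 20208 bits
compressed_size = n_symbols * avg_code_len = 1263 * 6.54 = 8260.02 bits
ratio = original_size / compressed_size = 20208 / 8260.02 = 2.4465

Compression ratio = 2.4465


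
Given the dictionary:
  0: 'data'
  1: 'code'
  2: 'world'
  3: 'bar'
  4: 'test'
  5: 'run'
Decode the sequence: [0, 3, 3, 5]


Look up each index in the dictionary:
  0 -> 'data'
  3 -> 'bar'
  3 -> 'bar'
  5 -> 'run'

Decoded: "data bar bar run"


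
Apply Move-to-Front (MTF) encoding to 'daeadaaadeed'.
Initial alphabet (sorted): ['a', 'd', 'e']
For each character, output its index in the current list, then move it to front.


MTF encoding:
'd': index 1 in ['a', 'd', 'e'] -> ['d', 'a', 'e']
'a': index 1 in ['d', 'a', 'e'] -> ['a', 'd', 'e']
'e': index 2 in ['a', 'd', 'e'] -> ['e', 'a', 'd']
'a': index 1 in ['e', 'a', 'd'] -> ['a', 'e', 'd']
'd': index 2 in ['a', 'e', 'd'] -> ['d', 'a', 'e']
'a': index 1 in ['d', 'a', 'e'] -> ['a', 'd', 'e']
'a': index 0 in ['a', 'd', 'e'] -> ['a', 'd', 'e']
'a': index 0 in ['a', 'd', 'e'] -> ['a', 'd', 'e']
'd': index 1 in ['a', 'd', 'e'] -> ['d', 'a', 'e']
'e': index 2 in ['d', 'a', 'e'] -> ['e', 'd', 'a']
'e': index 0 in ['e', 'd', 'a'] -> ['e', 'd', 'a']
'd': index 1 in ['e', 'd', 'a'] -> ['d', 'e', 'a']


Output: [1, 1, 2, 1, 2, 1, 0, 0, 1, 2, 0, 1]


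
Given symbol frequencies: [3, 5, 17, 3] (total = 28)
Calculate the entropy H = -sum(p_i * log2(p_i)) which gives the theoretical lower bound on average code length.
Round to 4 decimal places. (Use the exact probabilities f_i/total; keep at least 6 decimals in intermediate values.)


Per-symbol terms -p_i * log2(p_i) with p_i = f_i/28:
  p = 3/28 = 0.107143: log2(p) = -3.222392, -p*log2(p) = 0.345256
  p = 5/28 = 0.178571: log2(p) = -2.485427, -p*log2(p) = 0.443826
  p = 17/28 = 0.607143: log2(p) = -0.719892, -p*log2(p) = 0.437077
  p = 3/28 = 0.107143: log2(p) = -3.222392, -p*log2(p) = 0.345256
H = 0.345256 + 0.443826 + 0.437077 + 0.345256 = 1.571415

H = 1.5714 bits/symbol


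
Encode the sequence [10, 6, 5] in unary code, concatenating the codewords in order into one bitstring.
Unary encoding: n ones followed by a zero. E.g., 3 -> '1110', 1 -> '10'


Encode each number as n ones followed by a terminating 0:
  10 -> 11111111110 (11 bits)
  6 -> 1111110 (7 bits)
  5 -> 111110 (6 bits)
Total length = 11 + 7 + 6 = 24 bits.

Unary([10, 6, 5]) = 111111111101111110111110 (24 bits)


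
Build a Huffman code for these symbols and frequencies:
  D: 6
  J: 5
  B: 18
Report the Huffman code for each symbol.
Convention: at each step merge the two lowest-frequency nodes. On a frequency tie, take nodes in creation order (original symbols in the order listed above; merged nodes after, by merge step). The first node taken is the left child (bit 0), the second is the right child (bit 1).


Huffman tree construction:
Step 1: Merge J(5) + D(6) = 11
Step 2: Merge (J+D)(11) + B(18) = 29
Read each symbol's code off the tree from the root (left child = 0, right child = 1).

Codes:
  D: 01 (length 2)
  J: 00 (length 2)
  B: 1 (length 1)
Average code length: 40/29 = 1.3793 bits/symbol


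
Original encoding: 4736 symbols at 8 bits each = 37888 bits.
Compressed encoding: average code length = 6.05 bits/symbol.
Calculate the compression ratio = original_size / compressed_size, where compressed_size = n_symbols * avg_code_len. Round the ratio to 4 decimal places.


original_size = n_symbols * orig_bits = 4736 * 8 = 37888 bits
compressed_size = n_symbols * avg_code_len = 4736 * 6.05 = 28652.8 bits
ratio = original_size / compressed_size = 37888 / 28652.8 = 1.3223

Compression ratio = 1.3223


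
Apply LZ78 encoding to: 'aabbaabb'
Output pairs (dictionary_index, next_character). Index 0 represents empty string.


LZ78 encoding steps:
Dictionary: {0: ''}
Step 1: w='' (idx 0), next='a' -> output (0, 'a'), add 'a' as idx 1
Step 2: w='a' (idx 1), next='b' -> output (1, 'b'), add 'ab' as idx 2
Step 3: w='' (idx 0), next='b' -> output (0, 'b'), add 'b' as idx 3
Step 4: w='a' (idx 1), next='a' -> output (1, 'a'), add 'aa' as idx 4
Step 5: w='b' (idx 3), next='b' -> output (3, 'b'), add 'bb' as idx 5


Encoded: [(0, 'a'), (1, 'b'), (0, 'b'), (1, 'a'), (3, 'b')]


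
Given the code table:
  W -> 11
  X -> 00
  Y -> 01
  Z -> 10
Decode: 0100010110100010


Decoding:
01 -> Y
00 -> X
01 -> Y
01 -> Y
10 -> Z
10 -> Z
00 -> X
10 -> Z


Result: YXYYZZXZ


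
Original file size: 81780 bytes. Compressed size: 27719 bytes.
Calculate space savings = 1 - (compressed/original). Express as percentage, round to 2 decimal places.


ratio = compressed/original = 27719/81780 = 0.338946
savings = 1 - ratio = 1 - 0.338946 = 0.661054
as a percentage: 0.661054 * 100 = 66.11%

Space savings = 1 - 27719/81780 = 66.11%


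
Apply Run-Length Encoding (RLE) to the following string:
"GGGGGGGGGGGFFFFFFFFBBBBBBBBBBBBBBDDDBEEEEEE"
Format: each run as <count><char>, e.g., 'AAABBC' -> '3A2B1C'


Scanning runs left to right:
  i=0: run of 'G' x 11 -> '11G'
  i=11: run of 'F' x 8 -> '8F'
  i=19: run of 'B' x 14 -> '14B'
  i=33: run of 'D' x 3 -> '3D'
  i=36: run of 'B' x 1 -> '1B'
  i=37: run of 'E' x 6 -> '6E'

RLE = 11G8F14B3D1B6E


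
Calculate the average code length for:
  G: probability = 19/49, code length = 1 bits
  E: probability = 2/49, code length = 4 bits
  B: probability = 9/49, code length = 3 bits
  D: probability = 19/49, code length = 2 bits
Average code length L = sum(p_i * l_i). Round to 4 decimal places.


Weighted contributions p_i * l_i:
  G: (19/49) * 1 = 19/49
  E: (2/49) * 4 = 8/49
  B: (9/49) * 3 = 27/49
  D: (19/49) * 2 = 38/49
Sum = (19 + 8 + 27 + 38)/49 = 92/49

L = 92/49 = 1.8776 bits/symbol


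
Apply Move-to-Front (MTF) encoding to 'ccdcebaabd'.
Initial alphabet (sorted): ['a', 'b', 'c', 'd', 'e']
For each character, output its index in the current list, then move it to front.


MTF encoding:
'c': index 2 in ['a', 'b', 'c', 'd', 'e'] -> ['c', 'a', 'b', 'd', 'e']
'c': index 0 in ['c', 'a', 'b', 'd', 'e'] -> ['c', 'a', 'b', 'd', 'e']
'd': index 3 in ['c', 'a', 'b', 'd', 'e'] -> ['d', 'c', 'a', 'b', 'e']
'c': index 1 in ['d', 'c', 'a', 'b', 'e'] -> ['c', 'd', 'a', 'b', 'e']
'e': index 4 in ['c', 'd', 'a', 'b', 'e'] -> ['e', 'c', 'd', 'a', 'b']
'b': index 4 in ['e', 'c', 'd', 'a', 'b'] -> ['b', 'e', 'c', 'd', 'a']
'a': index 4 in ['b', 'e', 'c', 'd', 'a'] -> ['a', 'b', 'e', 'c', 'd']
'a': index 0 in ['a', 'b', 'e', 'c', 'd'] -> ['a', 'b', 'e', 'c', 'd']
'b': index 1 in ['a', 'b', 'e', 'c', 'd'] -> ['b', 'a', 'e', 'c', 'd']
'd': index 4 in ['b', 'a', 'e', 'c', 'd'] -> ['d', 'b', 'a', 'e', 'c']


Output: [2, 0, 3, 1, 4, 4, 4, 0, 1, 4]


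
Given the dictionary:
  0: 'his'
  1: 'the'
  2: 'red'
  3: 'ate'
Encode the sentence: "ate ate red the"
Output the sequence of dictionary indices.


Look up each word in the dictionary:
  'ate' -> 3
  'ate' -> 3
  'red' -> 2
  'the' -> 1

Encoded: [3, 3, 2, 1]


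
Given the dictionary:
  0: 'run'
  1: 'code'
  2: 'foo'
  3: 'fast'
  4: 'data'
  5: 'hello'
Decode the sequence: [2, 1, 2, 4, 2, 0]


Look up each index in the dictionary:
  2 -> 'foo'
  1 -> 'code'
  2 -> 'foo'
  4 -> 'data'
  2 -> 'foo'
  0 -> 'run'

Decoded: "foo code foo data foo run"


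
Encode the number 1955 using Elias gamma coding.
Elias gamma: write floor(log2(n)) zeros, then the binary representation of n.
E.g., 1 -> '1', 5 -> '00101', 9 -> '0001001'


num_bits = floor(log2(1955)) + 1 = 11
leading_zeros = num_bits - 1 = 10
binary(1955) = 11110100011

Elias gamma(1955) = '0000000000' + '11110100011' = 000000000011110100011 (21 bits)


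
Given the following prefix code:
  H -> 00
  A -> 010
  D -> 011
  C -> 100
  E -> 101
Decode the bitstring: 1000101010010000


Decoding step by step:
Bits 100 -> C
Bits 010 -> A
Bits 101 -> E
Bits 00 -> H
Bits 100 -> C
Bits 00 -> H


Decoded message: CAEHCH


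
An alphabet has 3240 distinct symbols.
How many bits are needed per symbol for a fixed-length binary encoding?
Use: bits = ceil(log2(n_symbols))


log2(3240) = 11.6618
Bracket: 2^11 = 2048 < 3240 <= 2^12 = 4096
So ceil(log2(3240)) = 12

bits = ceil(log2(3240)) = ceil(11.6618) = 12 bits


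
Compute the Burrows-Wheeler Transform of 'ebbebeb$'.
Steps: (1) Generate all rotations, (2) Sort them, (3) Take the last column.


Rotations (sorted):
  0: $ebbebeb -> last char: b
  1: b$ebbebe -> last char: e
  2: bbebeb$e -> last char: e
  3: beb$ebbe -> last char: e
  4: bebeb$eb -> last char: b
  5: eb$ebbeb -> last char: b
  6: ebbebeb$ -> last char: $
  7: ebeb$ebb -> last char: b


BWT = beeebb$b


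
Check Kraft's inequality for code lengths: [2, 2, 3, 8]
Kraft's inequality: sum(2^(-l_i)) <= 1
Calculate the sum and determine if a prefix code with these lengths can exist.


Sum = 2^(-2) + 2^(-2) + 2^(-3) + 2^(-8)
    = 0.25 + 0.25 + 0.125 + 0.00390625
    = 161/256 = 0.62890625
Since 0.62890625 <= 1, Kraft's inequality IS satisfied.
A prefix code with these lengths CAN exist.

Kraft sum = 0.62890625. Satisfied.


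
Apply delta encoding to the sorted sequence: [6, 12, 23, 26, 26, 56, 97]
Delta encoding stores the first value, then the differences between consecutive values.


First value: 6
Deltas:
  12 - 6 = 6
  23 - 12 = 11
  26 - 23 = 3
  26 - 26 = 0
  56 - 26 = 30
  97 - 56 = 41


Delta encoded: [6, 6, 11, 3, 0, 30, 41]


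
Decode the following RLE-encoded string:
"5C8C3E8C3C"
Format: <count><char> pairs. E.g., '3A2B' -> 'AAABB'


Expanding each <count><char> pair:
  5C -> 'CCCCC'
  8C -> 'CCCCCCCC'
  3E -> 'EEE'
  8C -> 'CCCCCCCC'
  3C -> 'CCC'

Decoded = CCCCCCCCCCCCCEEECCCCCCCCCCC


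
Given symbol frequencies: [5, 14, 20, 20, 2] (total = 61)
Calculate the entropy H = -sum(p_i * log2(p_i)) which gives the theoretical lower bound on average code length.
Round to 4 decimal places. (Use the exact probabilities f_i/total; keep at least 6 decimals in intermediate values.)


Per-symbol terms -p_i * log2(p_i) with p_i = f_i/61:
  p = 5/61 = 0.081967: log2(p) = -3.608809, -p*log2(p) = 0.295804
  p = 14/61 = 0.229508: log2(p) = -2.123382, -p*log2(p) = 0.487334
  p = 20/61 = 0.327869: log2(p) = -1.608809, -p*log2(p) = 0.527478
  p = 20/61 = 0.327869: log2(p) = -1.608809, -p*log2(p) = 0.527478
  p = 2/61 = 0.032787: log2(p) = -4.930737, -p*log2(p) = 0.161664
H = 0.295804 + 0.487334 + 0.527478 + 0.527478 + 0.161664 = 1.999758

H = 1.9998 bits/symbol


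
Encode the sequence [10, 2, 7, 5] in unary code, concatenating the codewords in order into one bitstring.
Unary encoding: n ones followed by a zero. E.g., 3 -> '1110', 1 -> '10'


Encode each number as n ones followed by a terminating 0:
  10 -> 11111111110 (11 bits)
  2 -> 110 (3 bits)
  7 -> 11111110 (8 bits)
  5 -> 111110 (6 bits)
Total length = 11 + 3 + 8 + 6 = 28 bits.

Unary([10, 2, 7, 5]) = 1111111111011011111110111110 (28 bits)


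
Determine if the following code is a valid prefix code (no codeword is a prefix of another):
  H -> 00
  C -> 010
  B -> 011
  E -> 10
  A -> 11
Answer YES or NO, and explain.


Checking each pair (does one codeword prefix another?):
  H='00' vs C='010': no prefix
  H='00' vs B='011': no prefix
  H='00' vs E='10': no prefix
  H='00' vs A='11': no prefix
  C='010' vs H='00': no prefix
  C='010' vs B='011': no prefix
  C='010' vs E='10': no prefix
  C='010' vs A='11': no prefix
  B='011' vs H='00': no prefix
  B='011' vs C='010': no prefix
  B='011' vs E='10': no prefix
  B='011' vs A='11': no prefix
  E='10' vs H='00': no prefix
  E='10' vs C='010': no prefix
  E='10' vs B='011': no prefix
  E='10' vs A='11': no prefix
  A='11' vs H='00': no prefix
  A='11' vs C='010': no prefix
  A='11' vs B='011': no prefix
  A='11' vs E='10': no prefix
No violation found over all pairs.

YES -- this is a valid prefix code. No codeword is a prefix of any other codeword.


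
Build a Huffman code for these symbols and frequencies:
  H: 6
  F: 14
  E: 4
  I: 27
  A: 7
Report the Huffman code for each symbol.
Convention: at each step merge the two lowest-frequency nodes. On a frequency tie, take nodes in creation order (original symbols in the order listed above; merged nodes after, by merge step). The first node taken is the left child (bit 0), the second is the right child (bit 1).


Huffman tree construction:
Step 1: Merge E(4) + H(6) = 10
Step 2: Merge A(7) + (E+H)(10) = 17
Step 3: Merge F(14) + (A+(E+H))(17) = 31
Step 4: Merge I(27) + (F+(A+(E+H)))(31) = 58
Read each symbol's code off the tree from the root (left child = 0, right child = 1).

Codes:
  H: 1111 (length 4)
  F: 10 (length 2)
  E: 1110 (length 4)
  I: 0 (length 1)
  A: 110 (length 3)
Average code length: 116/58 = 2.0000 bits/symbol


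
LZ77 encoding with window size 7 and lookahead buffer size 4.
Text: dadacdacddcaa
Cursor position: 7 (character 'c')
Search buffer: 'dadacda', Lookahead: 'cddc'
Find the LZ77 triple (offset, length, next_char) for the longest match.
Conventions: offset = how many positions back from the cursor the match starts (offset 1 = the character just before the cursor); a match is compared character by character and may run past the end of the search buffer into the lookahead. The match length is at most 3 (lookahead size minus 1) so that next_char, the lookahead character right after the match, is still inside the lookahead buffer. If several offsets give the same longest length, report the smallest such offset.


Try each offset into the search buffer:
  offset=1 (pos 6, char 'a'): match length 0
  offset=2 (pos 5, char 'd'): match length 0
  offset=3 (pos 4, char 'c'): match length 2
  offset=4 (pos 3, char 'a'): match length 0
  offset=5 (pos 2, char 'd'): match length 0
  offset=6 (pos 1, char 'a'): match length 0
  offset=7 (pos 0, char 'd'): match length 0
Longest match has length 2 at offset 3.
next_char = character at position 7 + 2 = 9 -> 'd'

Best match: offset=3, length=2 (matching 'cd' starting at position 4)
LZ77 triple: (3, 2, 'd')


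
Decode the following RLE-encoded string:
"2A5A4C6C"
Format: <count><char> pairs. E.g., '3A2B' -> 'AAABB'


Expanding each <count><char> pair:
  2A -> 'AA'
  5A -> 'AAAAA'
  4C -> 'CCCC'
  6C -> 'CCCCCC'

Decoded = AAAAAAACCCCCCCCCC


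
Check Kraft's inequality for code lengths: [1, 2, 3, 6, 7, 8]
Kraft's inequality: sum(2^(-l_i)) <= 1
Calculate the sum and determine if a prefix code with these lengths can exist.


Sum = 2^(-1) + 2^(-2) + 2^(-3) + 2^(-6) + 2^(-7) + 2^(-8)
    = 0.5 + 0.25 + 0.125 + 0.015625 + 0.0078125 + 0.00390625
    = 231/256 = 0.90234375
Since 0.90234375 <= 1, Kraft's inequality IS satisfied.
A prefix code with these lengths CAN exist.

Kraft sum = 0.90234375. Satisfied.


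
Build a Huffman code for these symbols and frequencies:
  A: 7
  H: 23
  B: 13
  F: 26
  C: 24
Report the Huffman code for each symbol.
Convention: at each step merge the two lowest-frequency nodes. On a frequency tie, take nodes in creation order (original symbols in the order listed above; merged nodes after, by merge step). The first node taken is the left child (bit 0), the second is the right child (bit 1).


Huffman tree construction:
Step 1: Merge A(7) + B(13) = 20
Step 2: Merge (A+B)(20) + H(23) = 43
Step 3: Merge C(24) + F(26) = 50
Step 4: Merge ((A+B)+H)(43) + (C+F)(50) = 93
Read each symbol's code off the tree from the root (left child = 0, right child = 1).

Codes:
  A: 000 (length 3)
  H: 01 (length 2)
  B: 001 (length 3)
  F: 11 (length 2)
  C: 10 (length 2)
Average code length: 206/93 = 2.2151 bits/symbol


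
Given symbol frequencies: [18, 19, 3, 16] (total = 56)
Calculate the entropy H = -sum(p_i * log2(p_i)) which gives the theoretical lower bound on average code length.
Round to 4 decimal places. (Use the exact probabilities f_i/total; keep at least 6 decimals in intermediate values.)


Per-symbol terms -p_i * log2(p_i) with p_i = f_i/56:
  p = 18/56 = 0.321429: log2(p) = -1.637430, -p*log2(p) = 0.526317
  p = 19/56 = 0.339286: log2(p) = -1.559427, -p*log2(p) = 0.529091
  p = 3/56 = 0.053571: log2(p) = -4.222392, -p*log2(p) = 0.226200
  p = 16/56 = 0.285714: log2(p) = -1.807355, -p*log2(p) = 0.516387
H = 0.526317 + 0.529091 + 0.226200 + 0.516387 = 1.797995

H = 1.798 bits/symbol


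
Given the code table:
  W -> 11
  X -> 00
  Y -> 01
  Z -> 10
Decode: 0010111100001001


Decoding:
00 -> X
10 -> Z
11 -> W
11 -> W
00 -> X
00 -> X
10 -> Z
01 -> Y


Result: XZWWXXZY


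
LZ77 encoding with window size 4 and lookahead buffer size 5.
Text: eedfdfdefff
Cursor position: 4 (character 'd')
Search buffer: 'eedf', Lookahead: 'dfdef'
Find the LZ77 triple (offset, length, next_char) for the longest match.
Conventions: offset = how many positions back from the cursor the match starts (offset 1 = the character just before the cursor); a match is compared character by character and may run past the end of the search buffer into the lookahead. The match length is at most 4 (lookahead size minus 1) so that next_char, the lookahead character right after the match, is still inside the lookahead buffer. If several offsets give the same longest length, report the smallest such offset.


Try each offset into the search buffer:
  offset=1 (pos 3, char 'f'): match length 0
  offset=2 (pos 2, char 'd'): match length 3
  offset=3 (pos 1, char 'e'): match length 0
  offset=4 (pos 0, char 'e'): match length 0
Longest match has length 3 at offset 2.
next_char = character at position 4 + 3 = 7 -> 'e'

Best match: offset=2, length=3 (matching 'dfd' starting at position 2)
LZ77 triple: (2, 3, 'e')


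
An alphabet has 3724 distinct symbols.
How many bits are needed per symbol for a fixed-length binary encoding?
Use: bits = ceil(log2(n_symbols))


log2(3724) = 11.8626
Bracket: 2^11 = 2048 < 3724 <= 2^12 = 4096
So ceil(log2(3724)) = 12

bits = ceil(log2(3724)) = ceil(11.8626) = 12 bits


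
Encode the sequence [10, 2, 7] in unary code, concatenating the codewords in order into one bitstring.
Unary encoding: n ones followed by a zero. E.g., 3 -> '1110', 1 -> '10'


Encode each number as n ones followed by a terminating 0:
  10 -> 11111111110 (11 bits)
  2 -> 110 (3 bits)
  7 -> 11111110 (8 bits)
Total length = 11 + 3 + 8 = 22 bits.

Unary([10, 2, 7]) = 1111111111011011111110 (22 bits)


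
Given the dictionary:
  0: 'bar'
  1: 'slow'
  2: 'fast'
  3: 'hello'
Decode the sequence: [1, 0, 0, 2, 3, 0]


Look up each index in the dictionary:
  1 -> 'slow'
  0 -> 'bar'
  0 -> 'bar'
  2 -> 'fast'
  3 -> 'hello'
  0 -> 'bar'

Decoded: "slow bar bar fast hello bar"


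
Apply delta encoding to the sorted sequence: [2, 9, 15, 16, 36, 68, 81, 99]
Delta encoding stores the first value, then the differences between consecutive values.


First value: 2
Deltas:
  9 - 2 = 7
  15 - 9 = 6
  16 - 15 = 1
  36 - 16 = 20
  68 - 36 = 32
  81 - 68 = 13
  99 - 81 = 18


Delta encoded: [2, 7, 6, 1, 20, 32, 13, 18]


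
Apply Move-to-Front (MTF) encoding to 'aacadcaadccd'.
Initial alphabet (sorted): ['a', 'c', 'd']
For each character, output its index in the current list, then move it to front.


MTF encoding:
'a': index 0 in ['a', 'c', 'd'] -> ['a', 'c', 'd']
'a': index 0 in ['a', 'c', 'd'] -> ['a', 'c', 'd']
'c': index 1 in ['a', 'c', 'd'] -> ['c', 'a', 'd']
'a': index 1 in ['c', 'a', 'd'] -> ['a', 'c', 'd']
'd': index 2 in ['a', 'c', 'd'] -> ['d', 'a', 'c']
'c': index 2 in ['d', 'a', 'c'] -> ['c', 'd', 'a']
'a': index 2 in ['c', 'd', 'a'] -> ['a', 'c', 'd']
'a': index 0 in ['a', 'c', 'd'] -> ['a', 'c', 'd']
'd': index 2 in ['a', 'c', 'd'] -> ['d', 'a', 'c']
'c': index 2 in ['d', 'a', 'c'] -> ['c', 'd', 'a']
'c': index 0 in ['c', 'd', 'a'] -> ['c', 'd', 'a']
'd': index 1 in ['c', 'd', 'a'] -> ['d', 'c', 'a']


Output: [0, 0, 1, 1, 2, 2, 2, 0, 2, 2, 0, 1]


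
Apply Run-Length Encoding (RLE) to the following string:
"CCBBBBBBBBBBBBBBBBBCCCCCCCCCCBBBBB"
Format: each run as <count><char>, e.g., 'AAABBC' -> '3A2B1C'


Scanning runs left to right:
  i=0: run of 'C' x 2 -> '2C'
  i=2: run of 'B' x 17 -> '17B'
  i=19: run of 'C' x 10 -> '10C'
  i=29: run of 'B' x 5 -> '5B'

RLE = 2C17B10C5B


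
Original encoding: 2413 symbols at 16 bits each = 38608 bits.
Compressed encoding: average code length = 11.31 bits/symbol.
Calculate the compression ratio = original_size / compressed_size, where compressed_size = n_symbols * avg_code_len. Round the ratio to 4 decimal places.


original_size = n_symbols * orig_bits = 2413 * 16 = 38608 bits
compressed_size = n_symbols * avg_code_len = 2413 * 11.31 = 27291.03 bits
ratio = original_size / compressed_size = 38608 / 27291.03 = 1.4147

Compression ratio = 1.4147


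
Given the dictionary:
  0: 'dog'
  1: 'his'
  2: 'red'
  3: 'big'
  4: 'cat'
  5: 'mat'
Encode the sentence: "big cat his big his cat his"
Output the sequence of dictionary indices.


Look up each word in the dictionary:
  'big' -> 3
  'cat' -> 4
  'his' -> 1
  'big' -> 3
  'his' -> 1
  'cat' -> 4
  'his' -> 1

Encoded: [3, 4, 1, 3, 1, 4, 1]


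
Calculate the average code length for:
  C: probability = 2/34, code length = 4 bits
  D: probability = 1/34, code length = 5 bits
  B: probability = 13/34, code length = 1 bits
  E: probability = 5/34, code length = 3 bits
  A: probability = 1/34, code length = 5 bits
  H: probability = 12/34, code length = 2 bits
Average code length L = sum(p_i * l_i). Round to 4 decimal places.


Weighted contributions p_i * l_i:
  C: (2/34) * 4 = 8/34
  D: (1/34) * 5 = 5/34
  B: (13/34) * 1 = 13/34
  E: (5/34) * 3 = 15/34
  A: (1/34) * 5 = 5/34
  H: (12/34) * 2 = 24/34
Sum = (8 + 5 + 13 + 15 + 5 + 24)/34 = 70/34

L = 70/34 = 2.0588 bits/symbol


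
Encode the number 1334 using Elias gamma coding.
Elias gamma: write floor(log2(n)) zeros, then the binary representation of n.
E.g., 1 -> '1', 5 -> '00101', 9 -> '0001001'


num_bits = floor(log2(1334)) + 1 = 11
leading_zeros = num_bits - 1 = 10
binary(1334) = 10100110110

Elias gamma(1334) = '0000000000' + '10100110110' = 000000000010100110110 (21 bits)


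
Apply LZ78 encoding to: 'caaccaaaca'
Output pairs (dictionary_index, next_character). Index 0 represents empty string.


LZ78 encoding steps:
Dictionary: {0: ''}
Step 1: w='' (idx 0), next='c' -> output (0, 'c'), add 'c' as idx 1
Step 2: w='' (idx 0), next='a' -> output (0, 'a'), add 'a' as idx 2
Step 3: w='a' (idx 2), next='c' -> output (2, 'c'), add 'ac' as idx 3
Step 4: w='c' (idx 1), next='a' -> output (1, 'a'), add 'ca' as idx 4
Step 5: w='a' (idx 2), next='a' -> output (2, 'a'), add 'aa' as idx 5
Step 6: w='ca' (idx 4), end of input -> output (4, '')


Encoded: [(0, 'c'), (0, 'a'), (2, 'c'), (1, 'a'), (2, 'a'), (4, '')]


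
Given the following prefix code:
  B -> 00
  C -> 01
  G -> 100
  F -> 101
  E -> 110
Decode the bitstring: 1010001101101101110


Decoding step by step:
Bits 101 -> F
Bits 00 -> B
Bits 01 -> C
Bits 101 -> F
Bits 101 -> F
Bits 101 -> F
Bits 110 -> E


Decoded message: FBCFFFE


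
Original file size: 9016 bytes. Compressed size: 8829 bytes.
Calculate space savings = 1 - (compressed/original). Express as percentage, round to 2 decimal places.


ratio = compressed/original = 8829/9016 = 0.979259
savings = 1 - ratio = 1 - 0.979259 = 0.020741
as a percentage: 0.020741 * 100 = 2.07%

Space savings = 1 - 8829/9016 = 2.07%


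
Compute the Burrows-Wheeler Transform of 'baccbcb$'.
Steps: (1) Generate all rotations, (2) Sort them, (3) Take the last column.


Rotations (sorted):
  0: $baccbcb -> last char: b
  1: accbcb$b -> last char: b
  2: b$baccbc -> last char: c
  3: baccbcb$ -> last char: $
  4: bcb$bacc -> last char: c
  5: cb$baccb -> last char: b
  6: cbcb$bac -> last char: c
  7: ccbcb$ba -> last char: a


BWT = bbc$cbca


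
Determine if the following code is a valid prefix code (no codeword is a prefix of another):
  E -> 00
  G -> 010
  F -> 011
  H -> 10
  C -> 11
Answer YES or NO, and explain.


Checking each pair (does one codeword prefix another?):
  E='00' vs G='010': no prefix
  E='00' vs F='011': no prefix
  E='00' vs H='10': no prefix
  E='00' vs C='11': no prefix
  G='010' vs E='00': no prefix
  G='010' vs F='011': no prefix
  G='010' vs H='10': no prefix
  G='010' vs C='11': no prefix
  F='011' vs E='00': no prefix
  F='011' vs G='010': no prefix
  F='011' vs H='10': no prefix
  F='011' vs C='11': no prefix
  H='10' vs E='00': no prefix
  H='10' vs G='010': no prefix
  H='10' vs F='011': no prefix
  H='10' vs C='11': no prefix
  C='11' vs E='00': no prefix
  C='11' vs G='010': no prefix
  C='11' vs F='011': no prefix
  C='11' vs H='10': no prefix
No violation found over all pairs.

YES -- this is a valid prefix code. No codeword is a prefix of any other codeword.


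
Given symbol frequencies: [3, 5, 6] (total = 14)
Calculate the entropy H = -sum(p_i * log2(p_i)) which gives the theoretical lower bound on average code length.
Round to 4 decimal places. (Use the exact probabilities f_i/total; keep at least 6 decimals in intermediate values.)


Per-symbol terms -p_i * log2(p_i) with p_i = f_i/14:
  p = 3/14 = 0.214286: log2(p) = -2.222392, -p*log2(p) = 0.476227
  p = 5/14 = 0.357143: log2(p) = -1.485427, -p*log2(p) = 0.530510
  p = 6/14 = 0.428571: log2(p) = -1.222392, -p*log2(p) = 0.523882
H = 0.476227 + 0.530510 + 0.523882 = 1.530619

H = 1.5306 bits/symbol


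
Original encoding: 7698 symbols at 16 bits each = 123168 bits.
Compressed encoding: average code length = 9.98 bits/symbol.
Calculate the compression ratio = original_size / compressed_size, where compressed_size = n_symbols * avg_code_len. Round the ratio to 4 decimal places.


original_size = n_symbols * orig_bits = 7698 * 16 = 123168 bits
compressed_size = n_symbols * avg_code_len = 7698 * 9.98 = 76826.04 bits
ratio = original_size / compressed_size = 123168 / 76826.04 = 1.6032

Compression ratio = 1.6032
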